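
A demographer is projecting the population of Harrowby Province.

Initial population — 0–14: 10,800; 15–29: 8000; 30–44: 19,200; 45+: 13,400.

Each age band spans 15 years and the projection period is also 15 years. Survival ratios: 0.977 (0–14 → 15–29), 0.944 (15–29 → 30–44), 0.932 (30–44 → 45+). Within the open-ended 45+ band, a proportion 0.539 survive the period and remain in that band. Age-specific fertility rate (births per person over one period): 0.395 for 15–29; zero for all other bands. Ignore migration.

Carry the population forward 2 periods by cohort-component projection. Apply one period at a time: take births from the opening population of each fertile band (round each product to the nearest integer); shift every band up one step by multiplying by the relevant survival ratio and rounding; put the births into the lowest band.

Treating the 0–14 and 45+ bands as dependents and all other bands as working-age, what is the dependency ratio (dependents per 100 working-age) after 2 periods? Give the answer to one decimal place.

Let band 1 be 0–14 through band 4 = 45+.
After projecting period 1:
Births: 8000 × 0.395 = 3160
Band 2: 10800 × 0.977 = 10552
Band 3: 8000 × 0.944 = 7552
Band 4: 19200 × 0.932 + 13400 × 0.539 = 17894 + 7223 = 25117
Population now: 0–14=3160, 15–29=10552, 30–44=7552, 45+=25117
After projecting period 2:
Births: 10552 × 0.395 = 4168
Band 2: 3160 × 0.977 = 3087
Band 3: 10552 × 0.944 = 9961
Band 4: 7552 × 0.932 + 25117 × 0.539 = 7038 + 13538 = 20576
Population now: 0–14=4168, 15–29=3087, 30–44=9961, 45+=20576
Dependents (band 0–14 + band 45+) = 4168 + 20576 = 24744; working-age = 13048; ratio = 24744/13048 × 100 = 189.6

189.6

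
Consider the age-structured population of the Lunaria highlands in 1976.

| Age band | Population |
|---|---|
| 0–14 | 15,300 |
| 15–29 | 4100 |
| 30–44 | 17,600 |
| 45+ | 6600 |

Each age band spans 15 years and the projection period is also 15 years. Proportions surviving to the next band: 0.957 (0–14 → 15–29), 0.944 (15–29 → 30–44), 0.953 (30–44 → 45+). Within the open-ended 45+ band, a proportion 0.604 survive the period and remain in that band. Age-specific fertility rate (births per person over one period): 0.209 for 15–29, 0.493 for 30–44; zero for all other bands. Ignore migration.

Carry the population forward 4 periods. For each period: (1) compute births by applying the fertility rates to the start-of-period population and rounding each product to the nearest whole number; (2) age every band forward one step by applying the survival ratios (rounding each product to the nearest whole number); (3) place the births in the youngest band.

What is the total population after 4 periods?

40158

After projecting period 1:
Births: 4100 × 0.209 = 857, 17600 × 0.493 = 8677 ⇒ total 9534
15–29: 15300 × 0.957 = 14642
30–44: 4100 × 0.944 = 3870
45+: 17600 × 0.953 + 6600 × 0.604 = 16773 + 3986 = 20759
Population now: 0–14=9534, 15–29=14642, 30–44=3870, 45+=20759
After projecting period 2:
Births: 14642 × 0.209 = 3060, 3870 × 0.493 = 1908 ⇒ total 4968
15–29: 9534 × 0.957 = 9124
30–44: 14642 × 0.944 = 13822
45+: 3870 × 0.953 + 20759 × 0.604 = 3688 + 12538 = 16226
Population now: 0–14=4968, 15–29=9124, 30–44=13822, 45+=16226
After projecting period 3:
Births: 9124 × 0.209 = 1907, 13822 × 0.493 = 6814 ⇒ total 8721
15–29: 4968 × 0.957 = 4754
30–44: 9124 × 0.944 = 8613
45+: 13822 × 0.953 + 16226 × 0.604 = 13172 + 9801 = 22973
Population now: 0–14=8721, 15–29=4754, 30–44=8613, 45+=22973
After projecting period 4:
Births: 4754 × 0.209 = 994, 8613 × 0.493 = 4246 ⇒ total 5240
15–29: 8721 × 0.957 = 8346
30–44: 4754 × 0.944 = 4488
45+: 8613 × 0.953 + 22973 × 0.604 = 8208 + 13876 = 22084
Population now: 0–14=5240, 15–29=8346, 30–44=4488, 45+=22084
Total after period 4: 5240 + 8346 + 4488 + 22084 = 40158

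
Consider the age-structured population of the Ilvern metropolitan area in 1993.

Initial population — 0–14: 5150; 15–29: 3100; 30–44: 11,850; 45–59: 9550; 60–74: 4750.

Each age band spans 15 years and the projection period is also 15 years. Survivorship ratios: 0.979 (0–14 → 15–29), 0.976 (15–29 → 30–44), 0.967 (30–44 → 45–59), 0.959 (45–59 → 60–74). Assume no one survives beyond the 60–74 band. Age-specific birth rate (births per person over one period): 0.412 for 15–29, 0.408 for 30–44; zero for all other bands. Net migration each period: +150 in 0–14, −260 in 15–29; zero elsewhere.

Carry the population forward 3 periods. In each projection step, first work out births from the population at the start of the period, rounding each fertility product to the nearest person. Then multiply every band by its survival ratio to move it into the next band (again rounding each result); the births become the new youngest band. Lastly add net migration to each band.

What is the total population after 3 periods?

20545

Call the bands 1 to 5, youngest first.
— Period 1 —
Births: 3100 × 0.412 = 1277  |  11850 × 0.408 = 4835 — total 6112
Band 2: 5150 × 0.979 = 5042
Band 3: 3100 × 0.976 = 3026
Band 4: 11850 × 0.967 = 11459
Band 5: 9550 × 0.959 = 9158
Net migration: Band 1 + 150 → 6262; Band 2 − 260 → 4782
End of period: [6262, 4782, 3026, 11459, 9158]
— Period 2 —
Births: 4782 × 0.412 = 1970  |  3026 × 0.408 = 1235 — total 3205
Band 2: 6262 × 0.979 = 6130
Band 3: 4782 × 0.976 = 4667
Band 4: 3026 × 0.967 = 2926
Band 5: 11459 × 0.959 = 10989
Net migration: Band 1 + 150 → 3355; Band 2 − 260 → 5870
End of period: [3355, 5870, 4667, 2926, 10989]
— Period 3 —
Births: 5870 × 0.412 = 2418  |  4667 × 0.408 = 1904 — total 4322
Band 2: 3355 × 0.979 = 3285
Band 3: 5870 × 0.976 = 5729
Band 4: 4667 × 0.967 = 4513
Band 5: 2926 × 0.959 = 2806
Net migration: Band 1 + 150 → 4472; Band 2 − 260 → 3025
End of period: [4472, 3025, 5729, 4513, 2806]
Total after period 3: 4472 + 3025 + 5729 + 4513 + 2806 = 20545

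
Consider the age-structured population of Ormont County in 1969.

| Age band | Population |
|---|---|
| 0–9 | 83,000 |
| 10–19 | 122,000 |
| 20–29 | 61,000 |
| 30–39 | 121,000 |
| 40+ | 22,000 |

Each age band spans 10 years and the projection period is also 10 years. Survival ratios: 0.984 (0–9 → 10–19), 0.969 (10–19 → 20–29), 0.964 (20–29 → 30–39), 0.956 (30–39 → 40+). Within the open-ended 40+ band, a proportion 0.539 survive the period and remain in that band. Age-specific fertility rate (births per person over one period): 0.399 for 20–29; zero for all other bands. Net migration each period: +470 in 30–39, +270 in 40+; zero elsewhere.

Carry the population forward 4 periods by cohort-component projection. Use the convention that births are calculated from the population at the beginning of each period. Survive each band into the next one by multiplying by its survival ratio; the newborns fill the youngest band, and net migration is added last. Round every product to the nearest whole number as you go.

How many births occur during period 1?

24339

(Groups numbered youngest = 1 to oldest = 5.)
[period 1]
Births: 61000 * 0.399 = 24339
Group 2: 83000 * 0.984 = 81672
Group 3: 122000 * 0.969 = 118218
Group 4: 61000 * 0.964 = 58804
Group 5: 121000 * 0.956 + 22000 * 0.539 = 115676 + 11858 = 127534
Net migration: Group 4 + 470 → 59274; Group 5 + 270 → 127804
End of period: [24339, 81672, 118218, 59274, 127804]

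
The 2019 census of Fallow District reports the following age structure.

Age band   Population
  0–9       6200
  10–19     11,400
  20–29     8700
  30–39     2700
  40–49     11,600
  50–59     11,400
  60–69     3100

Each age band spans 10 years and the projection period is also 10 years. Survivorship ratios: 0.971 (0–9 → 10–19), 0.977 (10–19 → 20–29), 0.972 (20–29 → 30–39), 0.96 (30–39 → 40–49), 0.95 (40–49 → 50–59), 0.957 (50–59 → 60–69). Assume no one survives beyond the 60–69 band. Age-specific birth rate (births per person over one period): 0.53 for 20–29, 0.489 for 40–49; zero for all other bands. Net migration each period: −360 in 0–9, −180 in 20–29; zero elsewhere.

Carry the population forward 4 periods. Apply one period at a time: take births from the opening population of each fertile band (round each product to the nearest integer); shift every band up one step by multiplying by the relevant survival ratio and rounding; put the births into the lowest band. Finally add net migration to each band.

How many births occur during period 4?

— Period 1 —
Births: 8700 * 0.53 = 4611, 11600 * 0.489 = 5672 → total 10283
10–19: 6200 * 0.971 = 6020
20–29: 11400 * 0.977 = 11138
30–39: 8700 * 0.972 = 8456
40–49: 2700 * 0.96 = 2592
50–59: 11600 * 0.95 = 11020
60–69: 11400 * 0.957 = 10910
Net migration: 0–9 − 360 → 9923; 20–29 − 180 → 10958
→ [9923, 6020, 10958, 8456, 2592, 11020, 10910]
— Period 2 —
Births: 10958 * 0.53 = 5808, 2592 * 0.489 = 1267 → total 7075
10–19: 9923 * 0.971 = 9635
20–29: 6020 * 0.977 = 5882
30–39: 10958 * 0.972 = 10651
40–49: 8456 * 0.96 = 8118
50–59: 2592 * 0.95 = 2462
60–69: 11020 * 0.957 = 10546
Net migration: 0–9 − 360 → 6715; 20–29 − 180 → 5702
→ [6715, 9635, 5702, 10651, 8118, 2462, 10546]
— Period 3 —
Births: 5702 * 0.53 = 3022, 8118 * 0.489 = 3970 → total 6992
10–19: 6715 * 0.971 = 6520
20–29: 9635 * 0.977 = 9413
30–39: 5702 * 0.972 = 5542
40–49: 10651 * 0.96 = 10225
50–59: 8118 * 0.95 = 7712
60–69: 2462 * 0.957 = 2356
Net migration: 0–9 − 360 → 6632; 20–29 − 180 → 9233
→ [6632, 6520, 9233, 5542, 10225, 7712, 2356]
— Period 4 —
Births: 9233 * 0.53 = 4893, 10225 * 0.489 = 5000 → total 9893
10–19: 6632 * 0.971 = 6440
20–29: 6520 * 0.977 = 6370
30–39: 9233 * 0.972 = 8974
40–49: 5542 * 0.96 = 5320
50–59: 10225 * 0.95 = 9714
60–69: 7712 * 0.957 = 7380
Net migration: 0–9 − 360 → 9533; 20–29 − 180 → 6190
→ [9533, 6440, 6190, 8974, 5320, 9714, 7380]

9893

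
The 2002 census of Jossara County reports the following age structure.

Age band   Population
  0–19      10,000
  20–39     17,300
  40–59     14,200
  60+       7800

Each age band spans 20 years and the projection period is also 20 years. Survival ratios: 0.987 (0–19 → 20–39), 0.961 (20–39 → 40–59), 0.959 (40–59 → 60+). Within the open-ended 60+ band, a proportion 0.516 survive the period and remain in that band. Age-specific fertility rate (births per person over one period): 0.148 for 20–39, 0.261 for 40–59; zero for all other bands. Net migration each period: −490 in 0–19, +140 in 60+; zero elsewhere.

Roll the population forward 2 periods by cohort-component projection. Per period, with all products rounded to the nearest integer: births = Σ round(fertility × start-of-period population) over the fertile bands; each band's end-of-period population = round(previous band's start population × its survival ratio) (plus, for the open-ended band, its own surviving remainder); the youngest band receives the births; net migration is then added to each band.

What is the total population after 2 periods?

45755

— Period 1 —
Births: 17300 × 0.148 = 2560 ; 14200 × 0.261 = 3706 — total 6266
20–39: 10000 × 0.987 = 9870
40–59: 17300 × 0.961 = 16625
60+: 14200 × 0.959 + 7800 × 0.516 = 13618 + 4025 = 17643
Net migration: 0–19 − 490 → 5776; 60+ + 140 → 17783
End of period: [5776, 9870, 16625, 17783]
— Period 2 —
Births: 9870 × 0.148 = 1461 ; 16625 × 0.261 = 4339 — total 5800
20–39: 5776 × 0.987 = 5701
40–59: 9870 × 0.961 = 9485
60+: 16625 × 0.959 + 17783 × 0.516 = 15943 + 9176 = 25119
Net migration: 0–19 − 490 → 5310; 60+ + 140 → 25259
End of period: [5310, 5701, 9485, 25259]
Total after period 2: 5310 + 5701 + 9485 + 25259 = 45755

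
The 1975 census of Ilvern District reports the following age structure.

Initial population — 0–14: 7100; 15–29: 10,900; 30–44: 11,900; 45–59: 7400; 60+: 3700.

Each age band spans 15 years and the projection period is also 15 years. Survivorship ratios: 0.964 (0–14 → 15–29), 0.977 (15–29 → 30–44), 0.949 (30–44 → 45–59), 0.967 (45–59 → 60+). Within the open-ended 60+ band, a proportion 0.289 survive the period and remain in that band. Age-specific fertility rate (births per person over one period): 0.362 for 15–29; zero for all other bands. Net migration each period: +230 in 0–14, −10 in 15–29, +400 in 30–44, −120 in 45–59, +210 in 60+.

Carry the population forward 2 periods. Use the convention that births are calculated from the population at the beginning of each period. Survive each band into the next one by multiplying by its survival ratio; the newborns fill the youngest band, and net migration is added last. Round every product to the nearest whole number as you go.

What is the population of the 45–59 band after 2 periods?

10366

Let band 1 be 0–14 through band 5 = 60+.
[period 1]
Births: 10900 × 0.362 = 3946
Band 2: 7100 × 0.964 = 6844
Band 3: 10900 × 0.977 = 10649
Band 4: 11900 × 0.949 = 11293
Band 5: 7400 × 0.967 + 3700 × 0.289 = 7156 + 1069 = 8225
Net migration: Band 1 + 230 → 4176; Band 2 − 10 → 6834; Band 3 + 400 → 11049; Band 4 − 120 → 11173; Band 5 + 210 → 8435
End of period: [4176, 6834, 11049, 11173, 8435]
[period 2]
Births: 6834 × 0.362 = 2474
Band 2: 4176 × 0.964 = 4026
Band 3: 6834 × 0.977 = 6677
Band 4: 11049 × 0.949 = 10486
Band 5: 11173 × 0.967 + 8435 × 0.289 = 10804 + 2438 = 13242
Net migration: Band 1 + 230 → 2704; Band 2 − 10 → 4016; Band 3 + 400 → 7077; Band 4 − 120 → 10366; Band 5 + 210 → 13452
End of period: [2704, 4016, 7077, 10366, 13452]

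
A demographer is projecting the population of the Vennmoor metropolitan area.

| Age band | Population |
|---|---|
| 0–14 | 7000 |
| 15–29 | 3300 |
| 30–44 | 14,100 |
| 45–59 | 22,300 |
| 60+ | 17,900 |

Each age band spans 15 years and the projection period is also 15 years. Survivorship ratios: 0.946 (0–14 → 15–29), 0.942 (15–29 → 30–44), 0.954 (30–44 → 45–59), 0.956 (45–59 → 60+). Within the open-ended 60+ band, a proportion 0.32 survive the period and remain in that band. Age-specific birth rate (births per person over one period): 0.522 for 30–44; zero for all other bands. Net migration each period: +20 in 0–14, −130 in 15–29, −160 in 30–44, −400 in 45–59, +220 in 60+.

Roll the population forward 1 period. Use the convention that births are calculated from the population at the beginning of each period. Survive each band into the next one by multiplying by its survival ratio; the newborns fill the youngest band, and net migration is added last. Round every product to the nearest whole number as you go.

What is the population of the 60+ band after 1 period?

Let band 1 be 0–14 through band 5 = 60+.
After projecting period 1:
Births: 14100 × 0.522 = 7360
Band 2: 7000 × 0.946 = 6622
Band 3: 3300 × 0.942 = 3109
Band 4: 14100 × 0.954 = 13451
Band 5: 22300 × 0.956 + 17900 × 0.32 = 21319 + 5728 = 27047
Net migration: Band 1 + 20 → 7380; Band 2 − 130 → 6492; Band 3 − 160 → 2949; Band 4 − 400 → 13051; Band 5 + 220 → 27267
End of period: [7380, 6492, 2949, 13051, 27267]

27267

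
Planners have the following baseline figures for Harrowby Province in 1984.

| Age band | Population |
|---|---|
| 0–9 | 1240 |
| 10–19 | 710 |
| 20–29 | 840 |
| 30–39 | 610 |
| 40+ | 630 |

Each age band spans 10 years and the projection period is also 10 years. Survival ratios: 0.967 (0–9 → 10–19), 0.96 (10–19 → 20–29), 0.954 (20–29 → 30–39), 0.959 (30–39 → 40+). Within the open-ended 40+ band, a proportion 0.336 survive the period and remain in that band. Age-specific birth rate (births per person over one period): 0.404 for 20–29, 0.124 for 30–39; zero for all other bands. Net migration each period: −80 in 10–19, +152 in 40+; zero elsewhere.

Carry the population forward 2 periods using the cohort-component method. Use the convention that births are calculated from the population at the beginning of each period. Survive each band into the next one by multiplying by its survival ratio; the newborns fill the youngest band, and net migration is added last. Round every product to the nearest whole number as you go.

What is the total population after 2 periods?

3660

After projecting period 1:
Births: 840 × 0.404 = 339  |  610 × 0.124 = 76 → total 415
10–19: 1240 × 0.967 = 1199
20–29: 710 × 0.96 = 682
30–39: 840 × 0.954 = 801
40+: 610 × 0.959 + 630 × 0.336 = 585 + 212 = 797
Net migration: 10–19 − 80 → 1119; 40+ + 152 → 949
→ [415, 1119, 682, 801, 949]
After projecting period 2:
Births: 682 × 0.404 = 276  |  801 × 0.124 = 99 → total 375
10–19: 415 × 0.967 = 401
20–29: 1119 × 0.96 = 1074
30–39: 682 × 0.954 = 651
40+: 801 × 0.959 + 949 × 0.336 = 768 + 319 = 1087
Net migration: 10–19 − 80 → 321; 40+ + 152 → 1239
→ [375, 321, 1074, 651, 1239]
Total after period 2: 375 + 321 + 1074 + 651 + 1239 = 3660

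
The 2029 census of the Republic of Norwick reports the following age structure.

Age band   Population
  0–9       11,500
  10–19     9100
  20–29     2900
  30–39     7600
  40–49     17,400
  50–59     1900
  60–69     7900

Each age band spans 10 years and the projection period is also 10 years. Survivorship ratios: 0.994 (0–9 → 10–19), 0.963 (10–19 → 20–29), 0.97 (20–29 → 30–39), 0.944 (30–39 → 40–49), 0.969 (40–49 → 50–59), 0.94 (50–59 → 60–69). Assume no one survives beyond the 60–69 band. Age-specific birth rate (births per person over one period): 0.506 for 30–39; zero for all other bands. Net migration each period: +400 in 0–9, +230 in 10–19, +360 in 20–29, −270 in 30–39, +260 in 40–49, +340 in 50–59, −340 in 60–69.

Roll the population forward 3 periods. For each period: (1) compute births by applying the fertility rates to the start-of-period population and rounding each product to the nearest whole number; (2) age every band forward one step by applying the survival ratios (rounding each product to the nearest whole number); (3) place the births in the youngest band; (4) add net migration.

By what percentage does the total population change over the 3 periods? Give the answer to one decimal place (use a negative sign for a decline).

-30.9

(Bands numbered youngest = 1 to oldest = 7.)
— Period 1 —
Births: 7600 × 0.506 = 3846
Band 2: 11500 × 0.994 = 11431
Band 3: 9100 × 0.963 = 8763
Band 4: 2900 × 0.97 = 2813
Band 5: 7600 × 0.944 = 7174
Band 6: 17400 × 0.969 = 16861
Band 7: 1900 × 0.94 = 1786
Net migration: Band 1 + 400 → 4246; Band 2 + 230 → 11661; Band 3 + 360 → 9123; Band 4 − 270 → 2543; Band 5 + 260 → 7434; Band 6 + 340 → 17201; Band 7 − 340 → 1446
End of period: [4246, 11661, 9123, 2543, 7434, 17201, 1446]
— Period 2 —
Births: 2543 × 0.506 = 1287
Band 2: 4246 × 0.994 = 4221
Band 3: 11661 × 0.963 = 11230
Band 4: 9123 × 0.97 = 8849
Band 5: 2543 × 0.944 = 2401
Band 6: 7434 × 0.969 = 7204
Band 7: 17201 × 0.94 = 16169
Net migration: Band 1 + 400 → 1687; Band 2 + 230 → 4451; Band 3 + 360 → 11590; Band 4 − 270 → 8579; Band 5 + 260 → 2661; Band 6 + 340 → 7544; Band 7 − 340 → 15829
End of period: [1687, 4451, 11590, 8579, 2661, 7544, 15829]
— Period 3 —
Births: 8579 × 0.506 = 4341
Band 2: 1687 × 0.994 = 1677
Band 3: 4451 × 0.963 = 4286
Band 4: 11590 × 0.97 = 11242
Band 5: 8579 × 0.944 = 8099
Band 6: 2661 × 0.969 = 2579
Band 7: 7544 × 0.94 = 7091
Net migration: Band 1 + 400 → 4741; Band 2 + 230 → 1907; Band 3 + 360 → 4646; Band 4 − 270 → 10972; Band 5 + 260 → 8359; Band 6 + 340 → 2919; Band 7 − 340 → 6751
End of period: [4741, 1907, 4646, 10972, 8359, 2919, 6751]
Total: 58300 → 40295; change = -18005; percentage change = -30.9%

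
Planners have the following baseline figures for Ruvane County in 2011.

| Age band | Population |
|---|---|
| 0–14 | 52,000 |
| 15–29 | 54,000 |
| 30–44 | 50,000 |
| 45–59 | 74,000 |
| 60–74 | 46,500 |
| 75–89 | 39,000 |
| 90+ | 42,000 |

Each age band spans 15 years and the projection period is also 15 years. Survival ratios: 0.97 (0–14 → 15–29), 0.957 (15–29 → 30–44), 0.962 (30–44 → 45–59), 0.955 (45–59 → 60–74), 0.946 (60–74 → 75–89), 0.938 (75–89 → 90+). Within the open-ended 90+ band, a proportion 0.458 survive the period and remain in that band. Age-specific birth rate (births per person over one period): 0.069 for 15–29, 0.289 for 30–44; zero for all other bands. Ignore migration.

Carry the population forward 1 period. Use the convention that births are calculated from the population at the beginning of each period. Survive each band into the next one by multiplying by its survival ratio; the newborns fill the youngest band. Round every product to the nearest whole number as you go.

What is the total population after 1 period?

338871

(Groups numbered youngest = 1 to oldest = 7.)
Period 1.
Births: 54000 × 0.069 = 3726 ; 50000 × 0.289 = 14450 → total 18176
Group 2: 52000 × 0.97 = 50440
Group 3: 54000 × 0.957 = 51678
Group 4: 50000 × 0.962 = 48100
Group 5: 74000 × 0.955 = 70670
Group 6: 46500 × 0.946 = 43989
Group 7: 39000 × 0.938 + 42000 × 0.458 = 36582 + 19236 = 55818
Giving 18176 / 50440 / 51678 / 48100 / 70670 / 43989 / 55818.
Total after period 1: 18176 + 50440 + 51678 + 48100 + 70670 + 43989 + 55818 = 338871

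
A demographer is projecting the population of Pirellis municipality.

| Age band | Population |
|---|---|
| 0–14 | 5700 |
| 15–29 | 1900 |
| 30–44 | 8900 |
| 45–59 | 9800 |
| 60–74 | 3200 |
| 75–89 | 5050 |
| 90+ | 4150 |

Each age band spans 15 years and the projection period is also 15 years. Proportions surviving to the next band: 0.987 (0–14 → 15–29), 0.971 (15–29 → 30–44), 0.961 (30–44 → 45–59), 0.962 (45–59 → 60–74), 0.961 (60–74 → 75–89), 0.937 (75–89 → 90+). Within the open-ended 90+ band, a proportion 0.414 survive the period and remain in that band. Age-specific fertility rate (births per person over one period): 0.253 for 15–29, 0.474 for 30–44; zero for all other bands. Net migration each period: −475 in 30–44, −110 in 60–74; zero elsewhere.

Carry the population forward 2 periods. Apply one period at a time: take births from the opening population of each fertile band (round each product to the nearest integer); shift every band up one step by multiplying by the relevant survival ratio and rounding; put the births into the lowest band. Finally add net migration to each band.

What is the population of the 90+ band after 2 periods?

— Period 1 —
Births: 1900 × 0.253 = 481 ; 8900 × 0.474 = 4219 → 4700
15–29: 5700 × 0.987 = 5626
30–44: 1900 × 0.971 = 1845
45–59: 8900 × 0.961 = 8553
60–74: 9800 × 0.962 = 9428
75–89: 3200 × 0.961 = 3075
90+: 5050 × 0.937 + 4150 × 0.414 = 4732 + 1718 = 6450
Net migration: 30–44 − 475 → 1370; 60–74 − 110 → 9318
→ [4700, 5626, 1370, 8553, 9318, 3075, 6450]
— Period 2 —
Births: 5626 × 0.253 = 1423 ; 1370 × 0.474 = 649 → 2072
15–29: 4700 × 0.987 = 4639
30–44: 5626 × 0.971 = 5463
45–59: 1370 × 0.961 = 1317
60–74: 8553 × 0.962 = 8228
75–89: 9318 × 0.961 = 8955
90+: 3075 × 0.937 + 6450 × 0.414 = 2881 + 2670 = 5551
Net migration: 30–44 − 475 → 4988; 60–74 − 110 → 8118
→ [2072, 4639, 4988, 1317, 8118, 8955, 5551]

5551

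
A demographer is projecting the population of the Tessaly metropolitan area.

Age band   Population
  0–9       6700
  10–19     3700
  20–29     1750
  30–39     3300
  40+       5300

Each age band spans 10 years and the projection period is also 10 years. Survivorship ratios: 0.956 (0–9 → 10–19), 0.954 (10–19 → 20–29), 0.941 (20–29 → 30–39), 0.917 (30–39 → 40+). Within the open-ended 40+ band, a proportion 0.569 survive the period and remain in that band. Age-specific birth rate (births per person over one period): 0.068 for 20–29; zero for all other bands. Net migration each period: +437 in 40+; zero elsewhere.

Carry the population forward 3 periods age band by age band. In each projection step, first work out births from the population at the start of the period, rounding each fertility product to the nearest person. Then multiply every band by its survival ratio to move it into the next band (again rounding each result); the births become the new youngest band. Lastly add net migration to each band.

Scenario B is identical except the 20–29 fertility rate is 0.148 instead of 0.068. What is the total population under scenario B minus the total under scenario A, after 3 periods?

After projecting period 1:
Births: 1750 × 0.068 = 119
10–19: 6700 × 0.956 = 6405
20–29: 3700 × 0.954 = 3530
30–39: 1750 × 0.941 = 1647
40+: 3300 × 0.917 + 5300 × 0.569 = 3026 + 3016 = 6042
Net migration: 40+ + 437 → 6479
Population now: 0–9=119, 10–19=6405, 20–29=3530, 30–39=1647, 40+=6479
After projecting period 2:
Births: 3530 × 0.068 = 240
10–19: 119 × 0.956 = 114
20–29: 6405 × 0.954 = 6110
30–39: 3530 × 0.941 = 3322
40+: 1647 × 0.917 + 6479 × 0.569 = 1510 + 3687 = 5197
Net migration: 40+ + 437 → 5634
Population now: 0–9=240, 10–19=114, 20–29=6110, 30–39=3322, 40+=5634
After projecting period 3:
Births: 6110 × 0.068 = 415
10–19: 240 × 0.956 = 229
20–29: 114 × 0.954 = 109
30–39: 6110 × 0.941 = 5750
40+: 3322 × 0.917 + 5634 × 0.569 = 3046 + 3206 = 6252
Net migration: 40+ + 437 → 6689
Population now: 0–9=415, 10–19=229, 20–29=109, 30–39=5750, 40+=6689
Scenario A total after 3 periods: 13192
Scenario B projection —
After projecting period 1:
Births: 1750 × 0.148 = 259
10–19: 6700 × 0.956 = 6405
20–29: 3700 × 0.954 = 3530
30–39: 1750 × 0.941 = 1647
40+: 3300 × 0.917 + 5300 × 0.569 = 3026 + 3016 = 6042
Net migration: 40+ + 437 → 6479
Population now: 0–9=259, 10–19=6405, 20–29=3530, 30–39=1647, 40+=6479
After projecting period 2:
Births: 3530 × 0.148 = 522
10–19: 259 × 0.956 = 248
20–29: 6405 × 0.954 = 6110
30–39: 3530 × 0.941 = 3322
40+: 1647 × 0.917 + 6479 × 0.569 = 1510 + 3687 = 5197
Net migration: 40+ + 437 → 5634
Population now: 0–9=522, 10–19=248, 20–29=6110, 30–39=3322, 40+=5634
After projecting period 3:
Births: 6110 × 0.148 = 904
10–19: 522 × 0.956 = 499
20–29: 248 × 0.954 = 237
30–39: 6110 × 0.941 = 5750
40+: 3322 × 0.917 + 5634 × 0.569 = 3046 + 3206 = 6252
Net migration: 40+ + 437 → 6689
Population now: 0–9=904, 10–19=499, 20–29=237, 30–39=5750, 40+=6689
Scenario B total after 3 periods: 14079
Difference B − A = 14079 − 13192 = 887

887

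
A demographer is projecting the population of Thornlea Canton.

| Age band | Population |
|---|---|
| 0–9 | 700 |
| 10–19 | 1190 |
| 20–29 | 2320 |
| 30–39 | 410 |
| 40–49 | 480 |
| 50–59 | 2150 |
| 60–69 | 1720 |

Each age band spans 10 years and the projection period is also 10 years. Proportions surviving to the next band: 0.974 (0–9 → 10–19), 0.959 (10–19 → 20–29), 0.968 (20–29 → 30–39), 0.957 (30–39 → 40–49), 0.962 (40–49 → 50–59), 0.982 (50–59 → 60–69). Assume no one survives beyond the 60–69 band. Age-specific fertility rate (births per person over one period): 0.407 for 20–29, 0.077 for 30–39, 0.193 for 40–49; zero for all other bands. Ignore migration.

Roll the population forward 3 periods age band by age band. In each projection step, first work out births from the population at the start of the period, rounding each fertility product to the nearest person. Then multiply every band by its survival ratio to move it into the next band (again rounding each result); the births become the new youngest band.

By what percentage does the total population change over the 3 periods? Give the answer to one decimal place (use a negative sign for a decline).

Let band 1 be 0–9 through band 7 = 60–69.
After projecting period 1:
Births: 2320 × 0.407 = 944  |  410 × 0.077 = 32  |  480 × 0.193 = 93 — total 1069
Band 2: 700 × 0.974 = 682
Band 3: 1190 × 0.959 = 1141
Band 4: 2320 × 0.968 = 2246
Band 5: 410 × 0.957 = 392
Band 6: 480 × 0.962 = 462
Band 7: 2150 × 0.982 = 2111
End of period: [1069, 682, 1141, 2246, 392, 462, 2111]
After projecting period 2:
Births: 1141 × 0.407 = 464  |  2246 × 0.077 = 173  |  392 × 0.193 = 76 — total 713
Band 2: 1069 × 0.974 = 1041
Band 3: 682 × 0.959 = 654
Band 4: 1141 × 0.968 = 1104
Band 5: 2246 × 0.957 = 2149
Band 6: 392 × 0.962 = 377
Band 7: 462 × 0.982 = 454
End of period: [713, 1041, 654, 1104, 2149, 377, 454]
After projecting period 3:
Births: 654 × 0.407 = 266  |  1104 × 0.077 = 85  |  2149 × 0.193 = 415 — total 766
Band 2: 713 × 0.974 = 694
Band 3: 1041 × 0.959 = 998
Band 4: 654 × 0.968 = 633
Band 5: 1104 × 0.957 = 1057
Band 6: 2149 × 0.962 = 2067
Band 7: 377 × 0.982 = 370
End of period: [766, 694, 998, 633, 1057, 2067, 370]
Total: 8970 → 6585; change = -2385; percentage change = -26.6%

-26.6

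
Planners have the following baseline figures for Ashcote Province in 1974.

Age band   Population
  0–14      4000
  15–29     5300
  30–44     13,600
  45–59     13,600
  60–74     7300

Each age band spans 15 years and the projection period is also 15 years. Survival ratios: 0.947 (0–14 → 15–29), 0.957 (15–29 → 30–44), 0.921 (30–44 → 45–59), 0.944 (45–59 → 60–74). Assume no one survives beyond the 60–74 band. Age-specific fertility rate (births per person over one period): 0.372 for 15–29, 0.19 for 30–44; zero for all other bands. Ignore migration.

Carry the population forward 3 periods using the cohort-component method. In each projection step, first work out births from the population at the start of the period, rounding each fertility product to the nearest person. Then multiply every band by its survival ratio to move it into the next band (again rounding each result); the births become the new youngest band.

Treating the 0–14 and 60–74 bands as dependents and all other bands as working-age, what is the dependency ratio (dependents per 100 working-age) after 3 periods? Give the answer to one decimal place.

(Groups numbered youngest = 1 to oldest = 5.)
Period 1.
Births: 5300 × 0.372 = 1972 ; 13600 × 0.19 = 2584 → 4556
Group 2: 4000 × 0.947 = 3788
Group 3: 5300 × 0.957 = 5072
Group 4: 13600 × 0.921 = 12526
Group 5: 13600 × 0.944 = 12838
Giving 4556 / 3788 / 5072 / 12526 / 12838.
Period 2.
Births: 3788 × 0.372 = 1409 ; 5072 × 0.19 = 964 → 2373
Group 2: 4556 × 0.947 = 4315
Group 3: 3788 × 0.957 = 3625
Group 4: 5072 × 0.921 = 4671
Group 5: 12526 × 0.944 = 11825
Giving 2373 / 4315 / 3625 / 4671 / 11825.
Period 3.
Births: 4315 × 0.372 = 1605 ; 3625 × 0.19 = 689 → 2294
Group 2: 2373 × 0.947 = 2247
Group 3: 4315 × 0.957 = 4129
Group 4: 3625 × 0.921 = 3339
Group 5: 4671 × 0.944 = 4409
Giving 2294 / 2247 / 4129 / 3339 / 4409.
Dependents (band 0–14 + band 60–74) = 2294 + 4409 = 6703; working-age = 9715; ratio = 6703/9715 × 100 = 69.0

69.0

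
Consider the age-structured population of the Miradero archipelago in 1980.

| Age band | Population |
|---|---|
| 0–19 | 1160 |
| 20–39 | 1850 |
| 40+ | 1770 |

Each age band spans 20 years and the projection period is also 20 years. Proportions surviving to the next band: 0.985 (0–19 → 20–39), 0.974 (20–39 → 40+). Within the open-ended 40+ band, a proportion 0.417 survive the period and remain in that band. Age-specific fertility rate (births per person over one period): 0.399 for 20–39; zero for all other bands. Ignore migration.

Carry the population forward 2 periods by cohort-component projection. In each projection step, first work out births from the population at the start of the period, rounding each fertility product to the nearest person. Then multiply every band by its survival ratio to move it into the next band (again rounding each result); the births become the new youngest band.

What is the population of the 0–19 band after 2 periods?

After projecting period 1:
Births: 1850 * 0.399 = 738
20–39: 1160 * 0.985 = 1143
40+: 1850 * 0.974 + 1770 * 0.417 = 1802 + 738 = 2540
Giving 738 / 1143 / 2540.
After projecting period 2:
Births: 1143 * 0.399 = 456
20–39: 738 * 0.985 = 727
40+: 1143 * 0.974 + 2540 * 0.417 = 1113 + 1059 = 2172
Giving 456 / 727 / 2172.

456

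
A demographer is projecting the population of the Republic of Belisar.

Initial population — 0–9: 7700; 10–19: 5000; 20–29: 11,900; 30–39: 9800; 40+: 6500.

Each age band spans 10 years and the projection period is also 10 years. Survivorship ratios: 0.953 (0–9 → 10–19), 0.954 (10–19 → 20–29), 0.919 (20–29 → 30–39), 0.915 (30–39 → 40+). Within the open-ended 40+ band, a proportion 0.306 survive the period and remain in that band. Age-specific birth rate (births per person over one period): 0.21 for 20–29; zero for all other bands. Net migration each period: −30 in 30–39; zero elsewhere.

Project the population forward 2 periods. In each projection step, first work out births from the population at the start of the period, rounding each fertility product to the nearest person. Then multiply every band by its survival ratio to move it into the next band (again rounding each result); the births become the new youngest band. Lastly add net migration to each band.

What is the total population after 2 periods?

28070

Let group 1 be 0–9 through group 5 = 40+.
Period 1.
Births: 11900 × 0.21 = 2499
Group 2: 7700 × 0.953 = 7338
Group 3: 5000 × 0.954 = 4770
Group 4: 11900 × 0.919 = 10936
Group 5: 9800 × 0.915 + 6500 × 0.306 = 8967 + 1989 = 10956
Net migration: Group 4 − 30 → 10906
→ [2499, 7338, 4770, 10906, 10956]
Period 2.
Births: 4770 × 0.21 = 1002
Group 2: 2499 × 0.953 = 2382
Group 3: 7338 × 0.954 = 7000
Group 4: 4770 × 0.919 = 4384
Group 5: 10906 × 0.915 + 10956 × 0.306 = 9979 + 3353 = 13332
Net migration: Group 4 − 30 → 4354
→ [1002, 2382, 7000, 4354, 13332]
Total after period 2: 1002 + 2382 + 7000 + 4354 + 13332 = 28070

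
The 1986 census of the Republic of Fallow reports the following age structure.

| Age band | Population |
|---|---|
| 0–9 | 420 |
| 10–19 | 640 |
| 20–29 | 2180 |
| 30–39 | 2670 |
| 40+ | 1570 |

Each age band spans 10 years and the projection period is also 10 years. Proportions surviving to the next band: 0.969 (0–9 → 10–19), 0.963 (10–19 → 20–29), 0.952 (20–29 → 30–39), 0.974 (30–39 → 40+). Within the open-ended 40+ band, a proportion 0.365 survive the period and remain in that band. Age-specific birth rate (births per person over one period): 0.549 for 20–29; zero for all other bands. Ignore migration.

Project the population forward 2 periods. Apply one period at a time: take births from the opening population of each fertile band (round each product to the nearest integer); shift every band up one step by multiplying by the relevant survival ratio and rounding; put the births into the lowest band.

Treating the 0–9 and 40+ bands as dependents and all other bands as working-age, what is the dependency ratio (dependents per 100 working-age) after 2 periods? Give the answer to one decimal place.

164.5

After projecting period 1:
Births: 2180 * 0.549 = 1197
10–19: 420 * 0.969 = 407
20–29: 640 * 0.963 = 616
30–39: 2180 * 0.952 = 2075
40+: 2670 * 0.974 + 1570 * 0.365 = 2601 + 573 = 3174
Population now: 0–9=1197, 10–19=407, 20–29=616, 30–39=2075, 40+=3174
After projecting period 2:
Births: 616 * 0.549 = 338
10–19: 1197 * 0.969 = 1160
20–29: 407 * 0.963 = 392
30–39: 616 * 0.952 = 586
40+: 2075 * 0.974 + 3174 * 0.365 = 2021 + 1159 = 3180
Population now: 0–9=338, 10–19=1160, 20–29=392, 30–39=586, 40+=3180
Dependents (band 0–9 + band 40+) = 338 + 3180 = 3518; working-age = 2138; ratio = 3518/2138 × 100 = 164.5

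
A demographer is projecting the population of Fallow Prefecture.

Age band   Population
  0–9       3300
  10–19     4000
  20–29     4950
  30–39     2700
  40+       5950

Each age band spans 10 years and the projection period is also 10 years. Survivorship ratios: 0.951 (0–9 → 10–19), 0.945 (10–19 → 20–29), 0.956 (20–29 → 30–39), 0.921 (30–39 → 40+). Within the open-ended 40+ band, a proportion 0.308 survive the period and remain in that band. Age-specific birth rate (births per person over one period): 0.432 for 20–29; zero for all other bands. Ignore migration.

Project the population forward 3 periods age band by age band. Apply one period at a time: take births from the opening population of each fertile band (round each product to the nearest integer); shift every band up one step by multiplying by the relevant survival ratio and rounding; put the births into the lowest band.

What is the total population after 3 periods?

After projecting period 1:
Births: 4950 × 0.432 = 2138
10–19: 3300 × 0.951 = 3138
20–29: 4000 × 0.945 = 3780
30–39: 4950 × 0.956 = 4732
40+: 2700 × 0.921 + 5950 × 0.308 = 2487 + 1833 = 4320
End of period: [2138, 3138, 3780, 4732, 4320]
After projecting period 2:
Births: 3780 × 0.432 = 1633
10–19: 2138 × 0.951 = 2033
20–29: 3138 × 0.945 = 2965
30–39: 3780 × 0.956 = 3614
40+: 4732 × 0.921 + 4320 × 0.308 = 4358 + 1331 = 5689
End of period: [1633, 2033, 2965, 3614, 5689]
After projecting period 3:
Births: 2965 × 0.432 = 1281
10–19: 1633 × 0.951 = 1553
20–29: 2033 × 0.945 = 1921
30–39: 2965 × 0.956 = 2835
40+: 3614 × 0.921 + 5689 × 0.308 = 3328 + 1752 = 5080
End of period: [1281, 1553, 1921, 2835, 5080]
Total after period 3: 1281 + 1553 + 1921 + 2835 + 5080 = 12670

12670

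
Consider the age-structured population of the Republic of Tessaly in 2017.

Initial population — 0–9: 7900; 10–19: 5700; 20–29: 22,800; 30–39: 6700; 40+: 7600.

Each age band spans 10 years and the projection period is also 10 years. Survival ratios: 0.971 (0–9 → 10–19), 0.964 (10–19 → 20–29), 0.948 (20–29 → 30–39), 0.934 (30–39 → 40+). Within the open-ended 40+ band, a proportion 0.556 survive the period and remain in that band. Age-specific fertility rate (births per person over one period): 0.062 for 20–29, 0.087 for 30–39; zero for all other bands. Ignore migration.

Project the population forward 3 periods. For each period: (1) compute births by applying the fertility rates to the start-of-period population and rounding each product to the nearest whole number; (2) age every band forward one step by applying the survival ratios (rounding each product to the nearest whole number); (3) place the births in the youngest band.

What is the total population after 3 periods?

Numbering the groups 1..5 from youngest to oldest:
Period 1.
Births: 22800 × 0.062 = 1414  |  6700 × 0.087 = 583 → total 1997
Group 2: 7900 × 0.971 = 7671
Group 3: 5700 × 0.964 = 5495
Group 4: 22800 × 0.948 = 21614
Group 5: 6700 × 0.934 + 7600 × 0.556 = 6258 + 4226 = 10484
Giving 1997 / 7671 / 5495 / 21614 / 10484.
Period 2.
Births: 5495 × 0.062 = 341  |  21614 × 0.087 = 1880 → total 2221
Group 2: 1997 × 0.971 = 1939
Group 3: 7671 × 0.964 = 7395
Group 4: 5495 × 0.948 = 5209
Group 5: 21614 × 0.934 + 10484 × 0.556 = 20187 + 5829 = 26016
Giving 2221 / 1939 / 7395 / 5209 / 26016.
Period 3.
Births: 7395 × 0.062 = 458  |  5209 × 0.087 = 453 → total 911
Group 2: 2221 × 0.971 = 2157
Group 3: 1939 × 0.964 = 1869
Group 4: 7395 × 0.948 = 7010
Group 5: 5209 × 0.934 + 26016 × 0.556 = 4865 + 14465 = 19330
Giving 911 / 2157 / 1869 / 7010 / 19330.
Total after period 3: 911 + 2157 + 1869 + 7010 + 19330 = 31277

31277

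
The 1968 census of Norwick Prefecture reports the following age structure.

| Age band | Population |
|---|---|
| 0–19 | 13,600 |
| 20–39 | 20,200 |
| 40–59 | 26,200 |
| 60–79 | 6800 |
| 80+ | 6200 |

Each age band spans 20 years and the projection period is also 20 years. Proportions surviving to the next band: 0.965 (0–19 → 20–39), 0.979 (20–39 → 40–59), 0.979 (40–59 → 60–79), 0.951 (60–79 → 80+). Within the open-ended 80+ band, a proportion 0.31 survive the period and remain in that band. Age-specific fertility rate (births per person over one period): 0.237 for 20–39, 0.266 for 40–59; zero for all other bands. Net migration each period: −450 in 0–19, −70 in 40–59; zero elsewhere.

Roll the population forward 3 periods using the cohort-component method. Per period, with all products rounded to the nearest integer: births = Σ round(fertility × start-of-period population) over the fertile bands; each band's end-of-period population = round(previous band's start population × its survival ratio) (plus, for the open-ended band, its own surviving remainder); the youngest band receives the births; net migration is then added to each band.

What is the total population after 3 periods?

— Period 1 —
Births: 20200 * 0.237 = 4787, 26200 * 0.266 = 6969 ⇒ total 11756
20–39: 13600 * 0.965 = 13124
40–59: 20200 * 0.979 = 19776
60–79: 26200 * 0.979 = 25650
80+: 6800 * 0.951 + 6200 * 0.31 = 6467 + 1922 = 8389
Net migration: 0–19 − 450 → 11306; 40–59 − 70 → 19706
End of period: [11306, 13124, 19706, 25650, 8389]
— Period 2 —
Births: 13124 * 0.237 = 3110, 19706 * 0.266 = 5242 ⇒ total 8352
20–39: 11306 * 0.965 = 10910
40–59: 13124 * 0.979 = 12848
60–79: 19706 * 0.979 = 19292
80+: 25650 * 0.951 + 8389 * 0.31 = 24393 + 2601 = 26994
Net migration: 0–19 − 450 → 7902; 40–59 − 70 → 12778
End of period: [7902, 10910, 12778, 19292, 26994]
— Period 3 —
Births: 10910 * 0.237 = 2586, 12778 * 0.266 = 3399 ⇒ total 5985
20–39: 7902 * 0.965 = 7625
40–59: 10910 * 0.979 = 10681
60–79: 12778 * 0.979 = 12510
80+: 19292 * 0.951 + 26994 * 0.31 = 18347 + 8368 = 26715
Net migration: 0–19 − 450 → 5535; 40–59 − 70 → 10611
End of period: [5535, 7625, 10611, 12510, 26715]
Total after period 3: 5535 + 7625 + 10611 + 12510 + 26715 = 62996

62996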